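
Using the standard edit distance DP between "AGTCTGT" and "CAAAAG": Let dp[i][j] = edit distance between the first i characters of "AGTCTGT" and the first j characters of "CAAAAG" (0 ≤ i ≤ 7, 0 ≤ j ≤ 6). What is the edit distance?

   ''  C  A  A  A  A  G
''  0  1  2  3  4  5  6
 A  1  1  1  2  3  4  5
 G  2  2  2  2  3  4  4
 T  3  3  3  3  3  4  5
 C  4  3  4  4  4  4  5
 T  5  4  4  5  5  5  5
 G  6  5  5  5  6  6  5
 T  7  6  6  6  6  7  6

6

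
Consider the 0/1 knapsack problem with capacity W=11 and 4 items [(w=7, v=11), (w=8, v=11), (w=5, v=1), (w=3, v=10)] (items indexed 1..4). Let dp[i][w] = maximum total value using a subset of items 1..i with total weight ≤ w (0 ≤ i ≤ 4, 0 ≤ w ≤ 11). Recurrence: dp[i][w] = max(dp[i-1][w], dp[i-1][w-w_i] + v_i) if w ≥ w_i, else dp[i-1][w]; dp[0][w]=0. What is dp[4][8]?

i\w   0   1   2   3   4   5   6   7   8   9  10  11
  0   0   0   0   0   0   0   0   0   0   0   0   0
  1   0   0   0   0   0   0   0  11  11  11  11  11
  2   0   0   0   0   0   0   0  11  11  11  11  11
  3   0   0   0   0   0   1   1  11  11  11  11  11
  4   0   0   0  10  10  10  10  11  11  11  21  21

11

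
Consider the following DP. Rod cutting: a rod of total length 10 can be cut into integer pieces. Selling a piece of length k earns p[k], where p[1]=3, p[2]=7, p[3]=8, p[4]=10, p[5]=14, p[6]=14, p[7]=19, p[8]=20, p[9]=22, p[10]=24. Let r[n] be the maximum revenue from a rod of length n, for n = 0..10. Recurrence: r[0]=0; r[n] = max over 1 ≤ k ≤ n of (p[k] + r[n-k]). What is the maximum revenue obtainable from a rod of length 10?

35

   n    0    1    2    3    4    5    6    7    8    9   10
r[n]    0    3    7   10   14   17   21   24   28   31   35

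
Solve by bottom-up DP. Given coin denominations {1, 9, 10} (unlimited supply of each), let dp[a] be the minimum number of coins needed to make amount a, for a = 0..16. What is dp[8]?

8

 a  0  1  2  3  4  5  6  7  8  9 10 11 12 13 14 15 16
dp  0  1  2  3  4  5  6  7  8  1  1  2  3  4  5  6  7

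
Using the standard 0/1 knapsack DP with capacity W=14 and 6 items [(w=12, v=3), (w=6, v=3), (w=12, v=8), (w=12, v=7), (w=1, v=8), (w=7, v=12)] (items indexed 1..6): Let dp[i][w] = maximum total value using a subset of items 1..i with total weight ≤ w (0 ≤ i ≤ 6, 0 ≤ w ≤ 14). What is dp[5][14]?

i\w   0   1   2   3   4   5   6   7   8   9  10  11  12  13  14
  0   0   0   0   0   0   0   0   0   0   0   0   0   0   0   0
  1   0   0   0   0   0   0   0   0   0   0   0   0   3   3   3
  2   0   0   0   0   0   0   3   3   3   3   3   3   3   3   3
  3   0   0   0   0   0   0   3   3   3   3   3   3   8   8   8
  4   0   0   0   0   0   0   3   3   3   3   3   3   8   8   8
  5   0   8   8   8   8   8   8  11  11  11  11  11  11  16  16
  6   0   8   8   8   8   8   8  12  20  20  20  20  20  20  23

16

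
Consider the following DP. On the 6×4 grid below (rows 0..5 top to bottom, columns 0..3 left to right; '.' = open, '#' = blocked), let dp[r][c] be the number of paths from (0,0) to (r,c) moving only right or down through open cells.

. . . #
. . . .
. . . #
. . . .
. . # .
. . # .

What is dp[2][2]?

6

r\c   0   1   2   3
  0   1   1   1   0
  1   1   2   3   3
  2   1   3   6   0
  3   1   4  10  10
  4   1   5   0  10
  5   1   6   0  10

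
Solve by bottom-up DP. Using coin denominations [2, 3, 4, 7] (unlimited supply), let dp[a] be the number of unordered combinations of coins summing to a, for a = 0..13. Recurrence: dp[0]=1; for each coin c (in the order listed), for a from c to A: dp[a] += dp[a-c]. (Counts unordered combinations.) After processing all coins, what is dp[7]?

3

after  coin     0     1     2     3     4     5     6     7     8     9    10    11    12    13
          2     1     0     1     0     1     0     1     0     1     0     1     0     1     0
          3     1     0     1     1     1     1     2     1     2     2     2     2     3     2
          4     1     0     1     1     2     1     3     2     4     3     5     4     7     5
          7     1     0     1     1     2     1     3     3     4     4     6     6     8     8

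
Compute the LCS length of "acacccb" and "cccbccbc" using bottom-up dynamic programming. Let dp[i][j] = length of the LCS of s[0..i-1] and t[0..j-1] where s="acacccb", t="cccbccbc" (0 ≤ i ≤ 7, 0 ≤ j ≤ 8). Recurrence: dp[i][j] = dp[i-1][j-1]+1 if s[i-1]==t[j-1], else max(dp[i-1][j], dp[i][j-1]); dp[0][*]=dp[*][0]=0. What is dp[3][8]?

   ''  c  c  c  b  c  c  b  c
''  0  0  0  0  0  0  0  0  0
 a  0  0  0  0  0  0  0  0  0
 c  0  1  1  1  1  1  1  1  1
 a  0  1  1  1  1  1  1  1  1
 c  0  1  2  2  2  2  2  2  2
 c  0  1  2  3  3  3  3  3  3
 c  0  1  2  3  3  4  4  4  4
 b  0  1  2  3  4  4  4  5  5

1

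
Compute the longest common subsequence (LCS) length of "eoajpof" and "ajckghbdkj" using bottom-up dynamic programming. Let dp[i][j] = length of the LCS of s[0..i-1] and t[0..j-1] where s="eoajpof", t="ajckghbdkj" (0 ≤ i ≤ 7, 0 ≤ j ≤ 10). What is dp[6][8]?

   ''  a  j  c  k  g  h  b  d  k  j
''  0  0  0  0  0  0  0  0  0  0  0
 e  0  0  0  0  0  0  0  0  0  0  0
 o  0  0  0  0  0  0  0  0  0  0  0
 a  0  1  1  1  1  1  1  1  1  1  1
 j  0  1  2  2  2  2  2  2  2  2  2
 p  0  1  2  2  2  2  2  2  2  2  2
 o  0  1  2  2  2  2  2  2  2  2  2
 f  0  1  2  2  2  2  2  2  2  2  2

2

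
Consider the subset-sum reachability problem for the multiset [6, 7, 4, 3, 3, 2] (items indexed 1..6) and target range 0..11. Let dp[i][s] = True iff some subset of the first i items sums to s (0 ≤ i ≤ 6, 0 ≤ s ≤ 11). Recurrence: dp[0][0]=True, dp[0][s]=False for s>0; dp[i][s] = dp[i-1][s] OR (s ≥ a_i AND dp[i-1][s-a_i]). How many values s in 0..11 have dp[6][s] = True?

i\s   0   1   2   3   4   5   6   7   8   9  10  11
  0   T   F   F   F   F   F   F   F   F   F   F   F
  1   T   F   F   F   F   F   T   F   F   F   F   F
  2   T   F   F   F   F   F   T   T   F   F   F   F
  3   T   F   F   F   T   F   T   T   F   F   T   T
  4   T   F   F   T   T   F   T   T   F   T   T   T
  5   T   F   F   T   T   F   T   T   F   T   T   T
  6   T   F   T   T   T   T   T   T   T   T   T   T

11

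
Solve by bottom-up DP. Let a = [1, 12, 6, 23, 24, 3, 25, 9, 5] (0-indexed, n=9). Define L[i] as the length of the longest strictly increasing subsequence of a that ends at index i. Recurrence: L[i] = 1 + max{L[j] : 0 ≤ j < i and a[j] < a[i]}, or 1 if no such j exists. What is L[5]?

   i    0    1    2    3    4    5    6    7    8
a[i]    1   12    6   23   24    3   25    9    5
L[i]    1    2    2    3    4    2    5    3    3

2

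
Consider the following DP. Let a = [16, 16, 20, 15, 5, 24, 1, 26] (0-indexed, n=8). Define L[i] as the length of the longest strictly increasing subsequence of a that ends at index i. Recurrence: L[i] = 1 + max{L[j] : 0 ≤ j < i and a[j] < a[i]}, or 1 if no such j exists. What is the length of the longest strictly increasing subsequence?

   i    0    1    2    3    4    5    6    7
a[i]   16   16   20   15    5   24    1   26
L[i]    1    1    2    1    1    3    1    4

4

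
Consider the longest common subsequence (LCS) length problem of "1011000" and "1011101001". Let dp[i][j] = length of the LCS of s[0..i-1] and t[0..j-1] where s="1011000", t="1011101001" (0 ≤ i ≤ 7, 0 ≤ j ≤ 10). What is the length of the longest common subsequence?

   ''  1  0  1  1  1  0  1  0  0  1
''  0  0  0  0  0  0  0  0  0  0  0
 1  0  1  1  1  1  1  1  1  1  1  1
 0  0  1  2  2  2  2  2  2  2  2  2
 1  0  1  2  3  3  3  3  3  3  3  3
 1  0  1  2  3  4  4  4  4  4  4  4
 0  0  1  2  3  4  4  5  5  5  5  5
 0  0  1  2  3  4  4  5  5  6  6  6
 0  0  1  2  3  4  4  5  5  6  7  7

7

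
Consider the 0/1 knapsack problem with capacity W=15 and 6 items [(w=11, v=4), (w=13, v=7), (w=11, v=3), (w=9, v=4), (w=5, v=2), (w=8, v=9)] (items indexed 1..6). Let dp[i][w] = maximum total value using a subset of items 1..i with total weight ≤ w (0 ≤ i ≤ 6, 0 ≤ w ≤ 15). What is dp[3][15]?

i\w   0   1   2   3   4   5   6   7   8   9  10  11  12  13  14  15
  0   0   0   0   0   0   0   0   0   0   0   0   0   0   0   0   0
  1   0   0   0   0   0   0   0   0   0   0   0   4   4   4   4   4
  2   0   0   0   0   0   0   0   0   0   0   0   4   4   7   7   7
  3   0   0   0   0   0   0   0   0   0   0   0   4   4   7   7   7
  4   0   0   0   0   0   0   0   0   0   4   4   4   4   7   7   7
  5   0   0   0   0   0   2   2   2   2   4   4   4   4   7   7   7
  6   0   0   0   0   0   2   2   2   9   9   9   9   9  11  11  11

7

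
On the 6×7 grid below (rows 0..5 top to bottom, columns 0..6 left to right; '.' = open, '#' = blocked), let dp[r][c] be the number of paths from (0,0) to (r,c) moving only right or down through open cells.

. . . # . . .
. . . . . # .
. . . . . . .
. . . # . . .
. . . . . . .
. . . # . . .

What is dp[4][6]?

87

r\c   0   1   2   3   4   5   6
  0   1   1   1   0   0   0   0
  1   1   2   3   3   3   0   0
  2   1   3   6   9  12  12  12
  3   1   4  10   0  12  24  36
  4   1   5  15  15  27  51  87
  5   1   6  21   0  27  78 165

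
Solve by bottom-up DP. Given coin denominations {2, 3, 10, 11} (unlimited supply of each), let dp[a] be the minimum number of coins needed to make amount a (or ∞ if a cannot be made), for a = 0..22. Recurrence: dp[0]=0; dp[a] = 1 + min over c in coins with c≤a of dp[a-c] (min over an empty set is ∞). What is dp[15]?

 a  0  1  2  3  4  5  6  7  8  9 10 11 12 13 14 15 16 17 18 19 20 21 22
dp  0  -  1  1  2  2  2  3  3  3  1  1  2  2  2  3  3  3  4  4  2  2  2
(- denotes ∞ / unreachable)

3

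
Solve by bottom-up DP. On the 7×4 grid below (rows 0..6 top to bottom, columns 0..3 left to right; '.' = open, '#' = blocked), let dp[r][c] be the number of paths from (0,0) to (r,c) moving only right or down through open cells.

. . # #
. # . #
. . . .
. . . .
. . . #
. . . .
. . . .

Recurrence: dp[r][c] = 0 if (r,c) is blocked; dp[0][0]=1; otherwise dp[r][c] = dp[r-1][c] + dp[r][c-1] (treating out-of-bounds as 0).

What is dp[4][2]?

6

r\c   0   1   2   3
  0   1   1   0   0
  1   1   0   0   0
  2   1   1   1   1
  3   1   2   3   4
  4   1   3   6   0
  5   1   4  10  10
  6   1   5  15  25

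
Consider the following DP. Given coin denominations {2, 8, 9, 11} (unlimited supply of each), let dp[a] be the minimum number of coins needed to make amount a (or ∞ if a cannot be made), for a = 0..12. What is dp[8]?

 a  0  1  2  3  4  5  6  7  8  9 10 11 12
dp  0  -  1  -  2  -  3  -  1  1  2  1  3
(- denotes ∞ / unreachable)

1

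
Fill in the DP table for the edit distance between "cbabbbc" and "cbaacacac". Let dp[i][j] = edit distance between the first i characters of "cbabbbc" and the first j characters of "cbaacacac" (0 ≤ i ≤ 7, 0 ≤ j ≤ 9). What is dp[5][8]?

5

   ''  c  b  a  a  c  a  c  a  c
''  0  1  2  3  4  5  6  7  8  9
 c  1  0  1  2  3  4  5  6  7  8
 b  2  1  0  1  2  3  4  5  6  7
 a  3  2  1  0  1  2  3  4  5  6
 b  4  3  2  1  1  2  3  4  5  6
 b  5  4  3  2  2  2  3  4  5  6
 b  6  5  4  3  3  3  3  4  5  6
 c  7  6  5  4  4  3  4  3  4  5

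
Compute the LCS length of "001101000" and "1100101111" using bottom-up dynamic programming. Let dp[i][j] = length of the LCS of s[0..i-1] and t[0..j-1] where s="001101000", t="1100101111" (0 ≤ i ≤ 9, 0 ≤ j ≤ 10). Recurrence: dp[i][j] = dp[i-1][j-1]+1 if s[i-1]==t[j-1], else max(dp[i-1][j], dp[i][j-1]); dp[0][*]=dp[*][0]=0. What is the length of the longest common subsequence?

5

   ''  1  1  0  0  1  0  1  1  1  1
''  0  0  0  0  0  0  0  0  0  0  0
 0  0  0  0  1  1  1  1  1  1  1  1
 0  0  0  0  1  2  2  2  2  2  2  2
 1  0  1  1  1  2  3  3  3  3  3  3
 1  0  1  2  2  2  3  3  4  4  4  4
 0  0  1  2  3  3  3  4  4  4  4  4
 1  0  1  2  3  3  4  4  5  5  5  5
 0  0  1  2  3  4  4  5  5  5  5  5
 0  0  1  2  3  4  4  5  5  5  5  5
 0  0  1  2  3  4  4  5  5  5  5  5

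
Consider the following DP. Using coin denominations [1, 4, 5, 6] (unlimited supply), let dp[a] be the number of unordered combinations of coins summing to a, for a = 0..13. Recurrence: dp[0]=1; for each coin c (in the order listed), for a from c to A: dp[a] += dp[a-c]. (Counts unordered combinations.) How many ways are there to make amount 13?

after  coin     0     1     2     3     4     5     6     7     8     9    10    11    12    13
          1     1     1     1     1     1     1     1     1     1     1     1     1     1     1
          4     1     1     1     1     2     2     2     2     3     3     3     3     4     4
          5     1     1     1     1     2     3     3     3     4     5     6     6     7     8
          6     1     1     1     1     2     3     4     4     5     6     8     9    11    12

12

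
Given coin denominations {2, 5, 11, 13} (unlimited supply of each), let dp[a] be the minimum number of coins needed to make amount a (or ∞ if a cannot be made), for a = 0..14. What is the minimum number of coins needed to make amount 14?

 a  0  1  2  3  4  5  6  7  8  9 10 11 12 13 14
dp  0  -  1  -  2  1  3  2  4  3  2  1  3  1  4
(- denotes ∞ / unreachable)

4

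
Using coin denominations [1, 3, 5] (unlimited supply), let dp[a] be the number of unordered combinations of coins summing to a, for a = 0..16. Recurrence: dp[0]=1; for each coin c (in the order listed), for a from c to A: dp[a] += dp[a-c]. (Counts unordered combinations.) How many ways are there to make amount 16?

14

after  coin     0     1     2     3     4     5     6     7     8     9    10    11    12    13    14    15    16
          1     1     1     1     1     1     1     1     1     1     1     1     1     1     1     1     1     1
          3     1     1     1     2     2     2     3     3     3     4     4     4     5     5     5     6     6
          5     1     1     1     2     2     3     4     4     5     6     7     8     9    10    11    13    14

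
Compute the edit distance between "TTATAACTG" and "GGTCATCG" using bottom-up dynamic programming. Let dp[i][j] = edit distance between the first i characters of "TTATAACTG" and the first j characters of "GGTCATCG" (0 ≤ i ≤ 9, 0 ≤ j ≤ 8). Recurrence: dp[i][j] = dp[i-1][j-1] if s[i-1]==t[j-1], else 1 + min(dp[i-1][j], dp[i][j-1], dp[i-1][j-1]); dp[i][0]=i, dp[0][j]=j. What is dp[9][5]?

7

   ''  G  G  T  C  A  T  C  G
''  0  1  2  3  4  5  6  7  8
 T  1  1  2  2  3  4  5  6  7
 T  2  2  2  2  3  4  4  5  6
 A  3  3  3  3  3  3  4  5  6
 T  4  4  4  3  4  4  3  4  5
 A  5  5  5  4  4  4  4  4  5
 A  6  6  6  5  5  4  5  5  5
 C  7  7  7  6  5  5  5  5  6
 T  8  8  8  7  6  6  5  6  6
 G  9  8  8  8  7  7  6  6  6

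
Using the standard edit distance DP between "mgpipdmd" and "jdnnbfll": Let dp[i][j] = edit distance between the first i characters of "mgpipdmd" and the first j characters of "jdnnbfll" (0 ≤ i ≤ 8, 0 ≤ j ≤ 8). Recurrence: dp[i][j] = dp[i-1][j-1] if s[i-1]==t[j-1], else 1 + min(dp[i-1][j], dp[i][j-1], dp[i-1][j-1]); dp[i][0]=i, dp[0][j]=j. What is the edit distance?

8

   ''  j  d  n  n  b  f  l  l
''  0  1  2  3  4  5  6  7  8
 m  1  1  2  3  4  5  6  7  8
 g  2  2  2  3  4  5  6  7  8
 p  3  3  3  3  4  5  6  7  8
 i  4  4  4  4  4  5  6  7  8
 p  5  5  5  5  5  5  6  7  8
 d  6  6  5  6  6  6  6  7  8
 m  7  7  6  6  7  7  7  7  8
 d  8  8  7  7  7  8  8  8  8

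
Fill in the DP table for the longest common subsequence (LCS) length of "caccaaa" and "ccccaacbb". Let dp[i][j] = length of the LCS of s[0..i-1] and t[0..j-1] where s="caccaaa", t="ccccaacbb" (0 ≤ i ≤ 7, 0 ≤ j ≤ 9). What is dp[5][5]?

   ''  c  c  c  c  a  a  c  b  b
''  0  0  0  0  0  0  0  0  0  0
 c  0  1  1  1  1  1  1  1  1  1
 a  0  1  1  1  1  2  2  2  2  2
 c  0  1  2  2  2  2  2  3  3  3
 c  0  1  2  3  3  3  3  3  3  3
 a  0  1  2  3  3  4  4  4  4  4
 a  0  1  2  3  3  4  5  5  5  5
 a  0  1  2  3  3  4  5  5  5  5

4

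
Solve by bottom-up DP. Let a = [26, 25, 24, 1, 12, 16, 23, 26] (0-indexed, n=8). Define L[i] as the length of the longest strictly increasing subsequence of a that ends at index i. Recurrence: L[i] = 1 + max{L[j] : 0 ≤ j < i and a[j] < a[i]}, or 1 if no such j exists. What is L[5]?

   i    0    1    2    3    4    5    6    7
a[i]   26   25   24    1   12   16   23   26
L[i]    1    1    1    1    2    3    4    5

3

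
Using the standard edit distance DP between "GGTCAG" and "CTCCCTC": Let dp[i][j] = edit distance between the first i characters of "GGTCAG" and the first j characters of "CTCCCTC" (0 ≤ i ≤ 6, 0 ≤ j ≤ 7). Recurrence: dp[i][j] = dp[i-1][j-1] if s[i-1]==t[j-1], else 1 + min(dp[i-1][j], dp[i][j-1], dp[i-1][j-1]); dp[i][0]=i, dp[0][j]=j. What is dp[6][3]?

   ''  C  T  C  C  C  T  C
''  0  1  2  3  4  5  6  7
 G  1  1  2  3  4  5  6  7
 G  2  2  2  3  4  5  6  7
 T  3  3  2  3  4  5  5  6
 C  4  3  3  2  3  4  5  5
 A  5  4  4  3  3  4  5  6
 G  6  5  5  4  4  4  5  6

4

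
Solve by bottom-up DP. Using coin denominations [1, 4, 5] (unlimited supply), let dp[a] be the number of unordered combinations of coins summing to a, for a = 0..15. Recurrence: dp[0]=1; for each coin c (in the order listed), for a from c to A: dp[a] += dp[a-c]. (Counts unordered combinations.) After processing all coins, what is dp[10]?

after  coin     0     1     2     3     4     5     6     7     8     9    10    11    12    13    14    15
          1     1     1     1     1     1     1     1     1     1     1     1     1     1     1     1     1
          4     1     1     1     1     2     2     2     2     3     3     3     3     4     4     4     4
          5     1     1     1     1     2     3     3     3     4     5     6     6     7     8     9    10

6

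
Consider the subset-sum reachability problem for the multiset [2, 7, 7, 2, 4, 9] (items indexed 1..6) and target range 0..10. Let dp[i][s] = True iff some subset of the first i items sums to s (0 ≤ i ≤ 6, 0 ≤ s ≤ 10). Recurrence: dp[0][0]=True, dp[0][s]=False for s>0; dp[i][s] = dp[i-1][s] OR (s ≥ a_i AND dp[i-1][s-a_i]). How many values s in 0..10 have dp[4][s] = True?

i\s   0   1   2   3   4   5   6   7   8   9  10
  0   T   F   F   F   F   F   F   F   F   F   F
  1   T   F   T   F   F   F   F   F   F   F   F
  2   T   F   T   F   F   F   F   T   F   T   F
  3   T   F   T   F   F   F   F   T   F   T   F
  4   T   F   T   F   T   F   F   T   F   T   F
  5   T   F   T   F   T   F   T   T   T   T   F
  6   T   F   T   F   T   F   T   T   T   T   F

5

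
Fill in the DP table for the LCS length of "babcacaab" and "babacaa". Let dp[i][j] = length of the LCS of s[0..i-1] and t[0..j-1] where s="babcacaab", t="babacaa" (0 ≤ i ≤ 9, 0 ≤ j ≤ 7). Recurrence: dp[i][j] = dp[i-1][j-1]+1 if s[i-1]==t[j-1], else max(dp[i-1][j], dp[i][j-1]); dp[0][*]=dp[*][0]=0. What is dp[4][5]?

   ''  b  a  b  a  c  a  a
''  0  0  0  0  0  0  0  0
 b  0  1  1  1  1  1  1  1
 a  0  1  2  2  2  2  2  2
 b  0  1  2  3  3  3  3  3
 c  0  1  2  3  3  4  4  4
 a  0  1  2  3  4  4  5  5
 c  0  1  2  3  4  5  5  5
 a  0  1  2  3  4  5  6  6
 a  0  1  2  3  4  5  6  7
 b  0  1  2  3  4  5  6  7

4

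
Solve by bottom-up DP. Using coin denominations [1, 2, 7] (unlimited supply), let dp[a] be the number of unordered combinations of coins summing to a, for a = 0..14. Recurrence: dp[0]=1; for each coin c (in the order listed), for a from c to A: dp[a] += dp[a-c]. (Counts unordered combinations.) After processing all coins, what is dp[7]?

after  coin     0     1     2     3     4     5     6     7     8     9    10    11    12    13    14
          1     1     1     1     1     1     1     1     1     1     1     1     1     1     1     1
          2     1     1     2     2     3     3     4     4     5     5     6     6     7     7     8
          7     1     1     2     2     3     3     4     5     6     7     8     9    10    11    13

5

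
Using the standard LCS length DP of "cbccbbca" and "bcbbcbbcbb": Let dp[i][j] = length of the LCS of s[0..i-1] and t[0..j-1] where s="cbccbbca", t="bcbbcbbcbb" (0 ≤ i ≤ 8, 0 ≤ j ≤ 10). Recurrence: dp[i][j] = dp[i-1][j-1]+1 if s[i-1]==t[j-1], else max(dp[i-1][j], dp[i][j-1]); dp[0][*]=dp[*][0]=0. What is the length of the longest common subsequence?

   ''  b  c  b  b  c  b  b  c  b  b
''  0  0  0  0  0  0  0  0  0  0  0
 c  0  0  1  1  1  1  1  1  1  1  1
 b  0  1  1  2  2  2  2  2  2  2  2
 c  0  1  2  2  2  3  3  3  3  3  3
 c  0  1  2  2  2  3  3  3  4  4  4
 b  0  1  2  3  3  3  4  4  4  5  5
 b  0  1  2  3  4  4  4  5  5  5  6
 c  0  1  2  3  4  5  5  5  6  6  6
 a  0  1  2  3  4  5  5  5  6  6  6

6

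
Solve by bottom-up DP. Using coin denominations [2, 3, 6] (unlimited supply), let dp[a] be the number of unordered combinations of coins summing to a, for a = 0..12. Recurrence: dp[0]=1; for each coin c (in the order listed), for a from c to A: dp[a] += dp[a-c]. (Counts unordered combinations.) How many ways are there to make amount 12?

6

after  coin     0     1     2     3     4     5     6     7     8     9    10    11    12
          2     1     0     1     0     1     0     1     0     1     0     1     0     1
          3     1     0     1     1     1     1     2     1     2     2     2     2     3
          6     1     0     1     1     1     1     3     1     3     3     3     3     6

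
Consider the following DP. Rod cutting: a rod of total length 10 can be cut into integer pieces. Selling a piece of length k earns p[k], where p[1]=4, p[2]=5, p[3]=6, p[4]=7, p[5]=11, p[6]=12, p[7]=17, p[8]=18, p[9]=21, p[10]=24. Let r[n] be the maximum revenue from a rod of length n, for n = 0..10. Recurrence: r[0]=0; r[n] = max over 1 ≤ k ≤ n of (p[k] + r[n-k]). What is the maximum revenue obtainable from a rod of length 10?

40

   n    0    1    2    3    4    5    6    7    8    9   10
r[n]    0    4    8   12   16   20   24   28   32   36   40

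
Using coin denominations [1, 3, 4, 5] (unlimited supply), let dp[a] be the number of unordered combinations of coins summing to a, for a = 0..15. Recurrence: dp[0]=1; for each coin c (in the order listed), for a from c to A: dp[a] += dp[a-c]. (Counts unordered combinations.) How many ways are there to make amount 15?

27

after  coin     0     1     2     3     4     5     6     7     8     9    10    11    12    13    14    15
          1     1     1     1     1     1     1     1     1     1     1     1     1     1     1     1     1
          3     1     1     1     2     2     2     3     3     3     4     4     4     5     5     5     6
          4     1     1     1     2     3     3     4     5     6     7     8     9    11    12    13    15
          5     1     1     1     2     3     4     5     6     8    10    12    14    17    20    23    27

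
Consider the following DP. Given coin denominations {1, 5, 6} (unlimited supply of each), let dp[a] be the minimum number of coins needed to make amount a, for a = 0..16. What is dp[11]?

 a  0  1  2  3  4  5  6  7  8  9 10 11 12 13 14 15 16
dp  0  1  2  3  4  1  1  2  3  4  2  2  2  3  4  3  3

2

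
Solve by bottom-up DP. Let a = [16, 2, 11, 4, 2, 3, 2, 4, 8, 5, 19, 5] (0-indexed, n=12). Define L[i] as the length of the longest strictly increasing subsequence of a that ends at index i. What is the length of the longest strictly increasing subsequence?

5

   i    0    1    2    3    4    5    6    7    8    9   10   11
a[i]   16    2   11    4    2    3    2    4    8    5   19    5
L[i]    1    1    2    2    1    2    1    3    4    4    5    4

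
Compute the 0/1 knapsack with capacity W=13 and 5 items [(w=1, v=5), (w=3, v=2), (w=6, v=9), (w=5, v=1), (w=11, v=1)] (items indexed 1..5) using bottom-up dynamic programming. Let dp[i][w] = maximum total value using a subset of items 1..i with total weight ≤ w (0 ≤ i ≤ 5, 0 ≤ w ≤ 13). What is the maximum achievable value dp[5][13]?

16

i\w   0   1   2   3   4   5   6   7   8   9  10  11  12  13
  0   0   0   0   0   0   0   0   0   0   0   0   0   0   0
  1   0   5   5   5   5   5   5   5   5   5   5   5   5   5
  2   0   5   5   5   7   7   7   7   7   7   7   7   7   7
  3   0   5   5   5   7   7   9  14  14  14  16  16  16  16
  4   0   5   5   5   7   7   9  14  14  14  16  16  16  16
  5   0   5   5   5   7   7   9  14  14  14  16  16  16  16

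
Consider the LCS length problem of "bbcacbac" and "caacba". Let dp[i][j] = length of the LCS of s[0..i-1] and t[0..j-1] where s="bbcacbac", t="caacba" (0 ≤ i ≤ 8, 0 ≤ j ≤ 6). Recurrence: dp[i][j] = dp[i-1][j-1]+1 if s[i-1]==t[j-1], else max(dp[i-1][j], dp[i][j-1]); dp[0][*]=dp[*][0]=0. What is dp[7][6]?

   ''  c  a  a  c  b  a
''  0  0  0  0  0  0  0
 b  0  0  0  0  0  1  1
 b  0  0  0  0  0  1  1
 c  0  1  1  1  1  1  1
 a  0  1  2  2  2  2  2
 c  0  1  2  2  3  3  3
 b  0  1  2  2  3  4  4
 a  0  1  2  3  3  4  5
 c  0  1  2  3  4  4  5

5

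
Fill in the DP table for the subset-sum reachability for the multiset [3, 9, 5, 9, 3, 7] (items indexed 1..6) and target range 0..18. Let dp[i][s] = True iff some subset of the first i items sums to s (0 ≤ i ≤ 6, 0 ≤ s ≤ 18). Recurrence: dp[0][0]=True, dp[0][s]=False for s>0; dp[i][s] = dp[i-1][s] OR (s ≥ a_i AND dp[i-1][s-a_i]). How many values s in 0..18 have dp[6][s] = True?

16

i\s   0   1   2   3   4   5   6   7   8   9  10  11  12  13  14  15  16  17  18
  0   T   F   F   F   F   F   F   F   F   F   F   F   F   F   F   F   F   F   F
  1   T   F   F   T   F   F   F   F   F   F   F   F   F   F   F   F   F   F   F
  2   T   F   F   T   F   F   F   F   F   T   F   F   T   F   F   F   F   F   F
  3   T   F   F   T   F   T   F   F   T   T   F   F   T   F   T   F   F   T   F
  4   T   F   F   T   F   T   F   F   T   T   F   F   T   F   T   F   F   T   T
  5   T   F   F   T   F   T   T   F   T   T   F   T   T   F   T   T   F   T   T
  6   T   F   F   T   F   T   T   T   T   T   T   T   T   T   T   T   T   T   T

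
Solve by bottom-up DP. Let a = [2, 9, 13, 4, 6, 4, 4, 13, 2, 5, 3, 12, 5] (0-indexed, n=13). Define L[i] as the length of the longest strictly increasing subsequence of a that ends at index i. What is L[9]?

   i    0    1    2    3    4    5    6    7    8    9   10   11   12
a[i]    2    9   13    4    6    4    4   13    2    5    3   12    5
L[i]    1    2    3    2    3    2    2    4    1    3    2    4    3

3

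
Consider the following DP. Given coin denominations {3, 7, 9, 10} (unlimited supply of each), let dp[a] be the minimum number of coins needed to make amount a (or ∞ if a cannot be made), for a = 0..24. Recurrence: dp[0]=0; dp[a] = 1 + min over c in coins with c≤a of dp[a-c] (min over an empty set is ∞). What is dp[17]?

2

 a  0  1  2  3  4  5  6  7  8  9 10 11 12 13 14 15 16 17 18 19 20 21 22 23 24
dp  0  -  -  1  -  -  2  1  -  1  1  -  2  2  2  3  2  2  2  2  2  3  3  3  3
(- denotes ∞ / unreachable)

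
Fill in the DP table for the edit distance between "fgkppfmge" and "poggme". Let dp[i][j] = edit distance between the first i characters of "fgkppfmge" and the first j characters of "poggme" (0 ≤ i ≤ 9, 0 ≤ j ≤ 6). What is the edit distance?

   ''  p  o  g  g  m  e
''  0  1  2  3  4  5  6
 f  1  1  2  3  4  5  6
 g  2  2  2  2  3  4  5
 k  3  3  3  3  3  4  5
 p  4  3  4  4  4  4  5
 p  5  4  4  5  5  5  5
 f  6  5  5  5  6  6  6
 m  7  6  6  6  6  6  7
 g  8  7  7  6  6  7  7
 e  9  8  8  7  7  7  7

7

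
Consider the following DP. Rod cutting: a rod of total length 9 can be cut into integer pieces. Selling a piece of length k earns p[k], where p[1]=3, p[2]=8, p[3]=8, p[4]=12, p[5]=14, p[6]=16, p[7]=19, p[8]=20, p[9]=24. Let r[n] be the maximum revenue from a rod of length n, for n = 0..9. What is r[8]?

   n    0    1    2    3    4    5    6    7    8    9
r[n]    0    3    8   11   16   19   24   27   32   35

32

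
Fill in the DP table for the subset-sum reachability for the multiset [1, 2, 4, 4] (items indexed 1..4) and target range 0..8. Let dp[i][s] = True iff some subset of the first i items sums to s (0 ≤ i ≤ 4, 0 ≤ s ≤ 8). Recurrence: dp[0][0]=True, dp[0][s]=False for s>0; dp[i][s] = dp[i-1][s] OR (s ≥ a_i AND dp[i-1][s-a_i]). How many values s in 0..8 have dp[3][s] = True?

i\s   0   1   2   3   4   5   6   7   8
  0   T   F   F   F   F   F   F   F   F
  1   T   T   F   F   F   F   F   F   F
  2   T   T   T   T   F   F   F   F   F
  3   T   T   T   T   T   T   T   T   F
  4   T   T   T   T   T   T   T   T   T

8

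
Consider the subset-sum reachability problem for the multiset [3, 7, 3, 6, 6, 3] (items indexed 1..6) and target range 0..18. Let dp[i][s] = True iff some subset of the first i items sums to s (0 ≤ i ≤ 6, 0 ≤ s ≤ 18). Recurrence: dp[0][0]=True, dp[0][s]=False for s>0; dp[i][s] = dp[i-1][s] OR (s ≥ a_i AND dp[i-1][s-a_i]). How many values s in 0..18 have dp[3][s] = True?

i\s   0   1   2   3   4   5   6   7   8   9  10  11  12  13  14  15  16  17  18
  0   T   F   F   F   F   F   F   F   F   F   F   F   F   F   F   F   F   F   F
  1   T   F   F   T   F   F   F   F   F   F   F   F   F   F   F   F   F   F   F
  2   T   F   F   T   F   F   F   T   F   F   T   F   F   F   F   F   F   F   F
  3   T   F   F   T   F   F   T   T   F   F   T   F   F   T   F   F   F   F   F
  4   T   F   F   T   F   F   T   T   F   T   T   F   T   T   F   F   T   F   F
  5   T   F   F   T   F   F   T   T   F   T   T   F   T   T   F   T   T   F   T
  6   T   F   F   T   F   F   T   T   F   T   T   F   T   T   F   T   T   F   T

6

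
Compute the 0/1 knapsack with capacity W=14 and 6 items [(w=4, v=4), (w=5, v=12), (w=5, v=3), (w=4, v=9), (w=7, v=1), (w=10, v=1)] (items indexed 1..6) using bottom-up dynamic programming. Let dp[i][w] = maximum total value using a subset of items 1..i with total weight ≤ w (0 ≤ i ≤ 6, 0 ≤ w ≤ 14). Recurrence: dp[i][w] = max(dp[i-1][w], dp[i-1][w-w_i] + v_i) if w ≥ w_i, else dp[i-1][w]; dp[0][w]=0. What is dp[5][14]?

25

i\w   0   1   2   3   4   5   6   7   8   9  10  11  12  13  14
  0   0   0   0   0   0   0   0   0   0   0   0   0   0   0   0
  1   0   0   0   0   4   4   4   4   4   4   4   4   4   4   4
  2   0   0   0   0   4  12  12  12  12  16  16  16  16  16  16
  3   0   0   0   0   4  12  12  12  12  16  16  16  16  16  19
  4   0   0   0   0   9  12  12  12  13  21  21  21  21  25  25
  5   0   0   0   0   9  12  12  12  13  21  21  21  21  25  25
  6   0   0   0   0   9  12  12  12  13  21  21  21  21  25  25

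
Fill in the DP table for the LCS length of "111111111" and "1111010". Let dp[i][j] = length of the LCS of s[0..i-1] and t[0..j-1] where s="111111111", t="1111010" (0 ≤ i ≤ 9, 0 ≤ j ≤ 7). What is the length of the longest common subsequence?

   ''  1  1  1  1  0  1  0
''  0  0  0  0  0  0  0  0
 1  0  1  1  1  1  1  1  1
 1  0  1  2  2  2  2  2  2
 1  0  1  2  3  3  3  3  3
 1  0  1  2  3  4  4  4  4
 1  0  1  2  3  4  4  5  5
 1  0  1  2  3  4  4  5  5
 1  0  1  2  3  4  4  5  5
 1  0  1  2  3  4  4  5  5
 1  0  1  2  3  4  4  5  5

5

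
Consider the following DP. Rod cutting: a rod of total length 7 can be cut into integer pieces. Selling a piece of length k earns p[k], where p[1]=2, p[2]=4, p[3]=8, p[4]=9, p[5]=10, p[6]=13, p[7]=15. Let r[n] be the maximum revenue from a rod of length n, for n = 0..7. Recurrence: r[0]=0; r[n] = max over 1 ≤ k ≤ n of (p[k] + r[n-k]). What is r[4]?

10

   n    0    1    2    3    4    5    6    7
r[n]    0    2    4    8   10   12   16   18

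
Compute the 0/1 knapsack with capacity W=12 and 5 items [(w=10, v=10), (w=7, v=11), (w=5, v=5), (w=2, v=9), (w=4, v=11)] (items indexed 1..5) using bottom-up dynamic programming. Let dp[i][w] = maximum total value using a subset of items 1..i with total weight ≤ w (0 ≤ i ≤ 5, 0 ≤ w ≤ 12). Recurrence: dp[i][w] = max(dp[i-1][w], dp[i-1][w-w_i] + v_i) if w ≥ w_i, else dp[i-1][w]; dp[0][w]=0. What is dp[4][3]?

9

i\w   0   1   2   3   4   5   6   7   8   9  10  11  12
  0   0   0   0   0   0   0   0   0   0   0   0   0   0
  1   0   0   0   0   0   0   0   0   0   0  10  10  10
  2   0   0   0   0   0   0   0  11  11  11  11  11  11
  3   0   0   0   0   0   5   5  11  11  11  11  11  16
  4   0   0   9   9   9   9   9  14  14  20  20  20  20
  5   0   0   9   9  11  11  20  20  20  20  20  25  25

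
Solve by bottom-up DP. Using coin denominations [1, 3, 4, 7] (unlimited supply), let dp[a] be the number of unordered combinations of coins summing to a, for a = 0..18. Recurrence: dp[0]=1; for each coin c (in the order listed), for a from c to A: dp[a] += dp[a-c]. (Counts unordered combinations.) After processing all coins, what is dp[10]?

after  coin     0     1     2     3     4     5     6     7     8     9    10    11    12    13    14    15    16    17    18
          1     1     1     1     1     1     1     1     1     1     1     1     1     1     1     1     1     1     1     1
          3     1     1     1     2     2     2     3     3     3     4     4     4     5     5     5     6     6     6     7
          4     1     1     1     2     3     3     4     5     6     7     8     9    11    12    13    15    17    18    20
          7     1     1     1     2     3     3     4     6     7     8    10    12    14    16    19    22    25    28    32

10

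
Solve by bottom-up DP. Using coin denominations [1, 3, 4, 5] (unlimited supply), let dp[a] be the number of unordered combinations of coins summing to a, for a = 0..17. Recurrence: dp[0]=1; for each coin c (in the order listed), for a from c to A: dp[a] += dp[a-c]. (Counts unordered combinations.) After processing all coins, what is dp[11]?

14

after  coin     0     1     2     3     4     5     6     7     8     9    10    11    12    13    14    15    16    17
          1     1     1     1     1     1     1     1     1     1     1     1     1     1     1     1     1     1     1
          3     1     1     1     2     2     2     3     3     3     4     4     4     5     5     5     6     6     6
          4     1     1     1     2     3     3     4     5     6     7     8     9    11    12    13    15    17    18
          5     1     1     1     2     3     4     5     6     8    10    12    14    17    20    23    27    31    35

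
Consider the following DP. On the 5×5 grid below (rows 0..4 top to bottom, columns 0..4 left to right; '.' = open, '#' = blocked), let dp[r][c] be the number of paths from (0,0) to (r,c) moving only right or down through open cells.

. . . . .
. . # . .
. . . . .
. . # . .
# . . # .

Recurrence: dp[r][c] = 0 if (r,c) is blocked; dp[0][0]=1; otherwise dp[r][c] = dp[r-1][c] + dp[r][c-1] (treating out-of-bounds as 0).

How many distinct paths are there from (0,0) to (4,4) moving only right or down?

10

r\c   0   1   2   3   4
  0   1   1   1   1   1
  1   1   2   0   1   2
  2   1   3   3   4   6
  3   1   4   0   4  10
  4   0   4   4   0  10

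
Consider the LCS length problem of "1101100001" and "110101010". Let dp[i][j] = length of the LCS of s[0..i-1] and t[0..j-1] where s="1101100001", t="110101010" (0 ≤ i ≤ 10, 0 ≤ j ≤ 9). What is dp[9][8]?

   ''  1  1  0  1  0  1  0  1  0
''  0  0  0  0  0  0  0  0  0  0
 1  0  1  1  1  1  1  1  1  1  1
 1  0  1  2  2  2  2  2  2  2  2
 0  0  1  2  3  3  3  3  3  3  3
 1  0  1  2  3  4  4  4  4  4  4
 1  0  1  2  3  4  4  5  5  5  5
 0  0  1  2  3  4  5  5  6  6  6
 0  0  1  2  3  4  5  5  6  6  7
 0  0  1  2  3  4  5  5  6  6  7
 0  0  1  2  3  4  5  5  6  6  7
 1  0  1  2  3  4  5  6  6  7  7

6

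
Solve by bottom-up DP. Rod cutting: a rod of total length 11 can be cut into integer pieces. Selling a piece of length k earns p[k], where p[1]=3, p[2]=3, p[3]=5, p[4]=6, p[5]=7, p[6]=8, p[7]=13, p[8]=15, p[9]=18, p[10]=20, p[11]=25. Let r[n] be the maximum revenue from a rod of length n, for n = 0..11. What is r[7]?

   n    0    1    2    3    4    5    6    7    8    9   10   11
r[n]    0    3    6    9   12   15   18   21   24   27   30   33

21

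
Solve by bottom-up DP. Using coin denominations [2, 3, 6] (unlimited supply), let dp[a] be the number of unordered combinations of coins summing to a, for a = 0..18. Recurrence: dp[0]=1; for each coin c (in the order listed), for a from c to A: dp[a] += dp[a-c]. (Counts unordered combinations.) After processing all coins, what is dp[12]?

after  coin     0     1     2     3     4     5     6     7     8     9    10    11    12    13    14    15    16    17    18
          2     1     0     1     0     1     0     1     0     1     0     1     0     1     0     1     0     1     0     1
          3     1     0     1     1     1     1     2     1     2     2     2     2     3     2     3     3     3     3     4
          6     1     0     1     1     1     1     3     1     3     3     3     3     6     3     6     6     6     6    10

6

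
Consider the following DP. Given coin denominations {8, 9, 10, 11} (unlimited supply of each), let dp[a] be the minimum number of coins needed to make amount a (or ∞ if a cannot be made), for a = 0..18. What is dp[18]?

2

 a  0  1  2  3  4  5  6  7  8  9 10 11 12 13 14 15 16 17 18
dp  0  -  -  -  -  -  -  -  1  1  1  1  -  -  -  -  2  2  2
(- denotes ∞ / unreachable)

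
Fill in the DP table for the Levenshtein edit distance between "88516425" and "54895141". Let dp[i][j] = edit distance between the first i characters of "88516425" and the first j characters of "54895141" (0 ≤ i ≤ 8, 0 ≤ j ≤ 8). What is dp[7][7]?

5

   ''  5  4  8  9  5  1  4  1
''  0  1  2  3  4  5  6  7  8
 8  1  1  2  2  3  4  5  6  7
 8  2  2  2  2  3  4  5  6  7
 5  3  2  3  3  3  3  4  5  6
 1  4  3  3  4  4  4  3  4  5
 6  5  4  4  4  5  5  4  4  5
 4  6  5  4  5  5  6  5  4  5
 2  7  6  5  5  6  6  6  5  5
 5  8  7  6  6  6  6  7  6  6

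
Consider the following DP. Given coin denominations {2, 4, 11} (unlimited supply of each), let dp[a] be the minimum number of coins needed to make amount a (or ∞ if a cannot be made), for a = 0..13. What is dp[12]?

 a  0  1  2  3  4  5  6  7  8  9 10 11 12 13
dp  0  -  1  -  1  -  2  -  2  -  3  1  3  2
(- denotes ∞ / unreachable)

3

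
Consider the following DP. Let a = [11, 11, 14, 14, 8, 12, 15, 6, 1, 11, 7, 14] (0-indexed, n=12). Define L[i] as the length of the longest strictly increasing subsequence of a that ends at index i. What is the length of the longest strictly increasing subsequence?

3

   i    0    1    2    3    4    5    6    7    8    9   10   11
a[i]   11   11   14   14    8   12   15    6    1   11    7   14
L[i]    1    1    2    2    1    2    3    1    1    2    2    3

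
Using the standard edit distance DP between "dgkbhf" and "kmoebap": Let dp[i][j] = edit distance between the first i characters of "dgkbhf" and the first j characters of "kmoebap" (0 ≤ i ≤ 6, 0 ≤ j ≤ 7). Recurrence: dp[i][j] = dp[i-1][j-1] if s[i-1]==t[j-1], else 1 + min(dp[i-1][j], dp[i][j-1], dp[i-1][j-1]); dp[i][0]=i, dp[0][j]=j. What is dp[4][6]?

5

   ''  k  m  o  e  b  a  p
''  0  1  2  3  4  5  6  7
 d  1  1  2  3  4  5  6  7
 g  2  2  2  3  4  5  6  7
 k  3  2  3  3  4  5  6  7
 b  4  3  3  4  4  4  5  6
 h  5  4  4  4  5  5  5  6
 f  6  5  5  5  5  6  6  6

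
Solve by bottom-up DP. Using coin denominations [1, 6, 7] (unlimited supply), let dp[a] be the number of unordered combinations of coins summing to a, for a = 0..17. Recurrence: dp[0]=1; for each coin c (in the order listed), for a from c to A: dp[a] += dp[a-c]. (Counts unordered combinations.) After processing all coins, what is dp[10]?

3

after  coin     0     1     2     3     4     5     6     7     8     9    10    11    12    13    14    15    16    17
          1     1     1     1     1     1     1     1     1     1     1     1     1     1     1     1     1     1     1
          6     1     1     1     1     1     1     2     2     2     2     2     2     3     3     3     3     3     3
          7     1     1     1     1     1     1     2     3     3     3     3     3     4     5     6     6     6     6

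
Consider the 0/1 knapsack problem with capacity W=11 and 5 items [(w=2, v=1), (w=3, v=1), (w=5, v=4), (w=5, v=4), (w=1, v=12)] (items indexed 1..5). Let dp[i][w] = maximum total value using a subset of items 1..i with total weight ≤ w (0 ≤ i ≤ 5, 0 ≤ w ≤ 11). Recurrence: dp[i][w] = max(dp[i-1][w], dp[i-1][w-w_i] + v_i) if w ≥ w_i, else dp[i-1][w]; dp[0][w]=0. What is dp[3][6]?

i\w   0   1   2   3   4   5   6   7   8   9  10  11
  0   0   0   0   0   0   0   0   0   0   0   0   0
  1   0   0   1   1   1   1   1   1   1   1   1   1
  2   0   0   1   1   1   2   2   2   2   2   2   2
  3   0   0   1   1   1   4   4   5   5   5   6   6
  4   0   0   1   1   1   4   4   5   5   5   8   8
  5   0  12  12  13  13  13  16  16  17  17  17  20

4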